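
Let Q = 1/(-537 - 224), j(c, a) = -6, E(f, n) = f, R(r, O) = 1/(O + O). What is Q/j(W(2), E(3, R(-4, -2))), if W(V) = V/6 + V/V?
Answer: 1/4566 ≈ 0.00021901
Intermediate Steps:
R(r, O) = 1/(2*O)
W(V) = 1 + V/6 (W(V) = V*(1/6) + 1 = V/6 + 1 = 1 + V/6)
Q = -1/761 (Q = 1/(-761) = -1/761 ≈ -0.0013141)
Q/j(W(2), E(3, R(-4, -2))) = -1/761/(-6) = -1/761*(-1/6) = 1/4566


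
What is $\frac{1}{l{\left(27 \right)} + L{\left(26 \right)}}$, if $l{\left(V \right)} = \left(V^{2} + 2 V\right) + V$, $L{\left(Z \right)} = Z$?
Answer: $\frac{1}{836} \approx 0.0011962$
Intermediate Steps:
$l{\left(V \right)} = V^{2} + 3 V$
$\frac{1}{l{\left(27 \right)} + L{\left(26 \right)}} = \frac{1}{27 \left(3 + 27\right) + 26} = \frac{1}{27 \cdot 30 + 26} = \frac{1}{810 + 26} = \frac{1}{836}$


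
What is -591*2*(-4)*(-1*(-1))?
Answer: 4728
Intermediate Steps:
-591*2*(-4)*(-1*(-1)) = -(-4728) = -591*(-8) = 4728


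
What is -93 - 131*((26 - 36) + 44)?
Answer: -4547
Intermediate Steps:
-93 - 131*((26 - 36) + 44) = -93 - 131*(-10 + 44) = -93 - 131*34 = -93 - 4454 = -4547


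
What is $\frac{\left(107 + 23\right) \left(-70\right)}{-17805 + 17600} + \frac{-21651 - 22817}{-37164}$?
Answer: $\frac{17365417}{380931} \approx 45.587$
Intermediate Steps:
$\frac{\left(107 + 23\right) \left(-70\right)}{-17805 + 17600} + \frac{-21651 - 22817}{-37164} = \frac{130 \left(-70\right)}{-205} - - \frac{11117}{9291} = \left(-9100\right) \left(- \frac{1}{205}\right) + \frac{11117}{9291} = \frac{1820}{41} + \frac{11117}{9291} = \frac{17365417}{380931}$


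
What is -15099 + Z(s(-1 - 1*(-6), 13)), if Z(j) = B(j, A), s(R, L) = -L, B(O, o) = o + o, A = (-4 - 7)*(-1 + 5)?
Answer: -15187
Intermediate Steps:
A = -44 (A = -11*4 = -44)
B(O, o) = 2*o
Z(j) = -88 (Z(j) = 2*(-44) = -88)
-15099 + Z(s(-1 - 1*(-6), 13)) = -15099 - 88 = -15187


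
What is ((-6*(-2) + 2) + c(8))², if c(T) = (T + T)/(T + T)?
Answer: 225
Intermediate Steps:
c(T) = 1 (c(T) = (2*T)/((2*T)) = (2*T)*(1/(2*T)) = 1)
((-6*(-2) + 2) + c(8))² = ((-6*(-2) + 2) + 1)² = ((12 + 2) + 1)² = (14 + 1)² = 15² = 225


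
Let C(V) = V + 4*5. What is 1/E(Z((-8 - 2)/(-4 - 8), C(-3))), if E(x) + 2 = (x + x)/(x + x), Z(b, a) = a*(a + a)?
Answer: -1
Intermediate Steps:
C(V) = 20 + V (C(V) = V + 20 = 20 + V)
Z(b, a) = 2*a² (Z(b, a) = a*(2*a) = 2*a²)
E(x) = -1 (E(x) = -2 + (x + x)/(x + x) = -2 + (2*x)/((2*x)) = -2 + (2*x)*(1/(2*x)) = -2 + 1 = -1)
1/E(Z((-8 - 2)/(-4 - 8), C(-3))) = 1/(-1) = -1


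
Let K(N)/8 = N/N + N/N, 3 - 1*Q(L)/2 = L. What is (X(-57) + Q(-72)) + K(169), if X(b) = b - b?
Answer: 166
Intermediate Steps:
Q(L) = 6 - 2*L
K(N) = 16 (K(N) = 8*(N/N + N/N) = 8*(1 + 1) = 8*2 = 16)
X(b) = 0
(X(-57) + Q(-72)) + K(169) = (0 + (6 - 2*(-72))) + 16 = (0 + (6 + 144)) + 16 = (0 + 150) + 16 = 150 + 16 = 166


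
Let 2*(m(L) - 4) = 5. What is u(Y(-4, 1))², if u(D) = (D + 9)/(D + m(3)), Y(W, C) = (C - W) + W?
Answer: 16/9 ≈ 1.7778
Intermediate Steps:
m(L) = 13/2 (m(L) = 4 + (½)*5 = 4 + 5/2 = 13/2)
Y(W, C) = C
u(D) = (9 + D)/(13/2 + D) (u(D) = (D + 9)/(D + 13/2) = (9 + D)/(13/2 + D))
u(Y(-4, 1))² = (2*(9 + 1)/(13 + 2*1))² = (2*10/(13 + 2))² = (2*10/15)² = (2*(1/15)*10)² = (4/3)² = 16/9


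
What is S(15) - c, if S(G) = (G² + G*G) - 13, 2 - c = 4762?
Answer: 5197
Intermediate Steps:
c = -4760 (c = 2 - 1*4762 = 2 - 4762 = -4760)
S(G) = -13 + 2*G² (S(G) = (G² + G²) - 13 = 2*G² - 13 = -13 + 2*G²)
S(15) - c = (-13 + 2*15²) - 1*(-4760) = (-13 + 2*225) + 4760 = (-13 + 450) + 4760 = 437 + 4760 = 5197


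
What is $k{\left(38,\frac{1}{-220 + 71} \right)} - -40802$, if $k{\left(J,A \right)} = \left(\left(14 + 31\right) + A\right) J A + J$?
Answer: $\frac{906434088}{22201} \approx 40829.0$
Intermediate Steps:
$k{\left(J,A \right)} = J + A J \left(45 + A\right)$ ($k{\left(J,A \right)} = \left(45 + A\right) J A + J = J \left(45 + A\right) A + J = A J \left(45 + A\right) + J = J + A J \left(45 + A\right)$)
$k{\left(38,\frac{1}{-220 + 71} \right)} - -40802 = 38 \left(1 + \left(\frac{1}{-220 + 71}\right)^{2} + \frac{45}{-220 + 71}\right) - -40802 = 38 \left(1 + \left(\frac{1}{-149}\right)^{2} + \frac{45}{-149}\right) + 40802 = 38 \left(1 + \left(- \frac{1}{149}\right)^{2} + 45 \left(- \frac{1}{149}\right)\right) + 40802 = 38 \left(1 + \frac{1}{22201} - \frac{45}{149}\right) + 40802 = 38 \cdot \frac{15497}{22201} + 40802 = \frac{588886}{22201} + 40802 = \frac{906434088}{22201}$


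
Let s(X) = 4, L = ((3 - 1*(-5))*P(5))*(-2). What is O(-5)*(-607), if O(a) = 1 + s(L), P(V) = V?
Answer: -3035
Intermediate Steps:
L = -80 (L = ((3 - 1*(-5))*5)*(-2) = ((3 + 5)*5)*(-2) = (8*5)*(-2) = 40*(-2) = -80)
O(a) = 5 (O(a) = 1 + 4 = 5)
O(-5)*(-607) = 5*(-607) = -3035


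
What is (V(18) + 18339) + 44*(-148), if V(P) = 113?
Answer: 11940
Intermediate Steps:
(V(18) + 18339) + 44*(-148) = (113 + 18339) + 44*(-148) = 18452 - 6512 = 11940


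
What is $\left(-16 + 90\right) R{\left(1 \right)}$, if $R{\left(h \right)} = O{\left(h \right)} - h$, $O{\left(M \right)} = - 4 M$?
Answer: $-370$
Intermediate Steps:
$R{\left(h \right)} = - 5 h$ ($R{\left(h \right)} = - 4 h - h = - 5 h$)
$\left(-16 + 90\right) R{\left(1 \right)} = \left(-16 + 90\right) \left(\left(-5\right) 1\right) = 74 \left(-5\right) = -370$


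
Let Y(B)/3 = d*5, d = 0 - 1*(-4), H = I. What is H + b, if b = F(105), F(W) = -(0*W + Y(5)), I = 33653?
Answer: 33593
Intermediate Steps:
H = 33653
d = 4 (d = 0 + 4 = 4)
Y(B) = 60 (Y(B) = 3*(4*5) = 3*20 = 60)
F(W) = -60 (F(W) = -(0*W + 60) = -(0 + 60) = -1*60 = -60)
b = -60
H + b = 33653 - 60 = 33593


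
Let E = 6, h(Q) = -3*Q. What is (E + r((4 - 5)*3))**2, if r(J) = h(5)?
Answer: 81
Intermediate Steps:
r(J) = -15 (r(J) = -3*5 = -15)
(E + r((4 - 5)*3))**2 = (6 - 15)**2 = (-9)**2 = 81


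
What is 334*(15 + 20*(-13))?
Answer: -81830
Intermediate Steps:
334*(15 + 20*(-13)) = 334*(15 - 260) = 334*(-245) = -81830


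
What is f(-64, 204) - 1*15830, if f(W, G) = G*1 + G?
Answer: -15422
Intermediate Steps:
f(W, G) = 2*G (f(W, G) = G + G = 2*G)
f(-64, 204) - 1*15830 = 2*204 - 1*15830 = 408 - 15830 = -15422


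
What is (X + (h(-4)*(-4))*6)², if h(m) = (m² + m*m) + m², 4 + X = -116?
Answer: 1617984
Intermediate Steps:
X = -120 (X = -4 - 116 = -120)
h(m) = 3*m² (h(m) = (m² + m²) + m² = 2*m² + m² = 3*m²)
(X + (h(-4)*(-4))*6)² = (-120 + ((3*(-4)²)*(-4))*6)² = (-120 + ((3*16)*(-4))*6)² = (-120 + (48*(-4))*6)² = (-120 - 192*6)² = (-120 - 1152)² = (-1272)² = 1617984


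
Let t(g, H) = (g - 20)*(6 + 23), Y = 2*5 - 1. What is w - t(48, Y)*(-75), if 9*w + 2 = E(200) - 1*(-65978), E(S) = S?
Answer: 614276/9 ≈ 68253.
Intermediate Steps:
Y = 9 (Y = 10 - 1 = 9)
t(g, H) = -580 + 29*g (t(g, H) = (-20 + g)*29 = -580 + 29*g)
w = 66176/9 (w = -2/9 + (200 - 1*(-65978))/9 = -2/9 + (200 + 65978)/9 = -2/9 + (⅑)*66178 = -2/9 + 66178/9 = 66176/9 ≈ 7352.9)
w - t(48, Y)*(-75) = 66176/9 - (-580 + 29*48)*(-75) = 66176/9 - (-580 + 1392)*(-75) = 66176/9 - 812*(-75) = 66176/9 - 1*(-60900) = 66176/9 + 60900 = 614276/9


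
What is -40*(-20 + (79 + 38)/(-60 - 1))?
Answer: 53480/61 ≈ 876.72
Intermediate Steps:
-40*(-20 + (79 + 38)/(-60 - 1)) = -40*(-20 + 117/(-61)) = -40*(-20 + 117*(-1/61)) = -40*(-20 - 117/61) = -40*(-1337/61) = 53480/61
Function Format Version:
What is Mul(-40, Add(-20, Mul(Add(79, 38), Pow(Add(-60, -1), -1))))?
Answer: Rational(53480, 61) ≈ 876.72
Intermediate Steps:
Mul(-40, Add(-20, Mul(Add(79, 38), Pow(Add(-60, -1), -1)))) = Mul(-40, Add(-20, Mul(117, Pow(-61, -1)))) = Mul(-40, Add(-20, Mul(117, Rational(-1, 61)))) = Mul(-40, Add(-20, Rational(-117, 61))) = Mul(-40, Rational(-1337, 61)) = Rational(53480, 61)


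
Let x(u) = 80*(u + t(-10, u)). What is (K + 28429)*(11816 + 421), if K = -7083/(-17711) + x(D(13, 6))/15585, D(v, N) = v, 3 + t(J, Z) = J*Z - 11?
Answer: 6401636510829562/18401729 ≈ 3.4788e+8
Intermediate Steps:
t(J, Z) = -14 + J*Z (t(J, Z) = -3 + (J*Z - 11) = -3 + (-11 + J*Z) = -14 + J*Z)
x(u) = -1120 - 720*u (x(u) = 80*(u + (-14 - 10*u)) = 80*(-14 - 9*u) = -1120 - 720*u)
K = -15044545/55205187 (K = -7083/(-17711) + (-1120 - 720*13)/15585 = -7083*(-1/17711) + (-1120 - 9360)*(1/15585) = 7083/17711 - 10480*1/15585 = 7083/17711 - 2096/3117 = -15044545/55205187 ≈ -0.27252)
(K + 28429)*(11816 + 421) = (-15044545/55205187 + 28429)*(11816 + 421) = (1569413216678/55205187)*12237 = 6401636510829562/18401729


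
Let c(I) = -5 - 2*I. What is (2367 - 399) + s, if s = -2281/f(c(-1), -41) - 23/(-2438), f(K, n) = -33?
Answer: 7125883/3498 ≈ 2037.1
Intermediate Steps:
s = 241819/3498 (s = -2281/(-33) - 23/(-2438) = -2281*(-1/33) - 23*(-1/2438) = 2281/33 + 1/106 = 241819/3498 ≈ 69.131)
(2367 - 399) + s = (2367 - 399) + 241819/3498 = 1968 + 241819/3498 = 7125883/3498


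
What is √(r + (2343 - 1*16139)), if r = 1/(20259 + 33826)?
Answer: I*√40355882902015/54085 ≈ 117.46*I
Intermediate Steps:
r = 1/54085 ≈ 1.8489e-5
√(r + (2343 - 1*16139)) = √(1/54085 + (2343 - 1*16139)) = √(1/54085 + (2343 - 16139)) = √(1/54085 - 13796) = √(-746156659/54085) = I*√40355882902015/54085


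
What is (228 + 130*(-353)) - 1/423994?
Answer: -19360414029/423994 ≈ -45662.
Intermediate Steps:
(228 + 130*(-353)) - 1/423994 = (228 - 45890) - 1*1/423994 = -45662 - 1/423994 = -19360414029/423994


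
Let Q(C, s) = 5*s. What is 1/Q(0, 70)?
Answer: 1/350 ≈ 0.0028571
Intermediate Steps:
1/Q(0, 70) = 1/(5*70) = 1/350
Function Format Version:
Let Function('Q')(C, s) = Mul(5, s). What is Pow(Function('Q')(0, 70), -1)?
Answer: Rational(1, 350) ≈ 0.0028571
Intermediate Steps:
Pow(Function('Q')(0, 70), -1) = Pow(Mul(5, 70), -1) = Pow(350, -1) = Rational(1, 350)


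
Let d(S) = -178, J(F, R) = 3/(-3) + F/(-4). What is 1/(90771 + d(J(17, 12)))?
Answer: 1/90593 ≈ 1.1038e-5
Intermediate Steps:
J(F, R) = -1 - F/4 (J(F, R) = 3*(-1/3) + F*(-1/4) = -1 - F/4)
1/(90771 + d(J(17, 12))) = 1/(90771 - 178) = 1/90593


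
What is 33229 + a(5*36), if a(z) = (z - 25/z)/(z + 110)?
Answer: 69383447/2088 ≈ 33230.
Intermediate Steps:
a(z) = (z - 25/z)/(110 + z)
33229 + a(5*36) = 33229 + (-25 + (5*36)²)/(((5*36))*(110 + 5*36)) = 33229 + (-25 + 180²)/(180*(110 + 180)) = 33229 + (1/180)*(-25 + 32400)/290 = 33229 + (1/180)*(1/290)*32375 = 33229 + 1295/2088 = 69383447/2088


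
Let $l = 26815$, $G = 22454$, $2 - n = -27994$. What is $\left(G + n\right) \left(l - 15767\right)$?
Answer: $557371600$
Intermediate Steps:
$n = 27996$ ($n = 2 - -27994 = 2 + 27994 = 27996$)
$\left(G + n\right) \left(l - 15767\right) = \left(22454 + 27996\right) \left(26815 - 15767\right) = 50450 \cdot 11048 = 557371600$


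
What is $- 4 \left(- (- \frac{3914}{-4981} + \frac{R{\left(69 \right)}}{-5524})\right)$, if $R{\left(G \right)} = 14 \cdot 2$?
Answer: $\frac{21481468}{6878761} \approx 3.1229$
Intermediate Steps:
$R{\left(G \right)} = 28$
$- 4 \left(- (- \frac{3914}{-4981} + \frac{R{\left(69 \right)}}{-5524})\right) = - 4 \left(- (- \frac{3914}{-4981} + \frac{28}{-5524})\right) = - 4 \left(- (\left(-3914\right) \left(- \frac{1}{4981}\right) + 28 \left(- \frac{1}{5524}\right))\right) = - 4 \left(- (\frac{3914}{4981} - \frac{7}{1381})\right) = - 4 \left(\left(-1\right) \frac{5370367}{6878761}\right) = \left(-4\right) \left(- \frac{5370367}{6878761}\right) = \frac{21481468}{6878761}$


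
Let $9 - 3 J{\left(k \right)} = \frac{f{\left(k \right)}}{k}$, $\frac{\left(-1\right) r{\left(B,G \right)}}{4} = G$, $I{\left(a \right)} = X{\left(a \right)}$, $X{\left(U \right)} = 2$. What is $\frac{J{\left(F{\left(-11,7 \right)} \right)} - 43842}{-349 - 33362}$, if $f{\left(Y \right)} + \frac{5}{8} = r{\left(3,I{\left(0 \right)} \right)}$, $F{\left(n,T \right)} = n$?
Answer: $\frac{3857855}{2966568} \approx 1.3004$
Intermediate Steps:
$I{\left(a \right)} = 2$
$r{\left(B,G \right)} = - 4 G$
$f{\left(Y \right)} = - \frac{69}{8}$ ($f{\left(Y \right)} = - \frac{5}{8} - 8 = - \frac{69}{8}$)
$J{\left(k \right)} = 3 + \frac{23}{8 k}$ ($J{\left(k \right)} = 3 - \frac{\left(- \frac{69}{8}\right) \frac{1}{k}}{3} = 3 + \frac{23}{8 k}$)
$\frac{J{\left(F{\left(-11,7 \right)} \right)} - 43842}{-349 - 33362} = \frac{\left(3 + \frac{23}{8 \left(-11\right)}\right) - 43842}{-349 - 33362} = \frac{\left(3 + \frac{23}{8} \left(- \frac{1}{11}\right)\right) - 43842}{-33711} = \left(\left(3 - \frac{23}{88}\right) - 43842\right) \left(- \frac{1}{33711}\right) = \left(\frac{241}{88} - 43842\right) \left(- \frac{1}{33711}\right) = \left(- \frac{3857855}{88}\right) \left(- \frac{1}{33711}\right) = \frac{3857855}{2966568}$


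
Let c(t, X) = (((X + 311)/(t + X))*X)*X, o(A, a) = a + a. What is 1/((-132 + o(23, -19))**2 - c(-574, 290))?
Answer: 71/14687925 ≈ 4.8339e-6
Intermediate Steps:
o(A, a) = 2*a
c(t, X) = X**2*(311 + X)/(X + t) (c(t, X) = (((311 + X)/(X + t))*X)*X = (X*(311 + X)/(X + t))*X = X**2*(311 + X)/(X + t))
1/((-132 + o(23, -19))**2 - c(-574, 290)) = 1/((-132 + 2*(-19))**2 - 290**2*(311 + 290)/(290 - 574)) = 1/((-132 - 38)**2 - 84100*601/(-284)) = 1/((-170)**2 - 84100*(-1)*601/284) = 1/(28900 - 1*(-12636025/71)) = 1/(28900 + 12636025/71) = 1/(14687925/71) = 71/14687925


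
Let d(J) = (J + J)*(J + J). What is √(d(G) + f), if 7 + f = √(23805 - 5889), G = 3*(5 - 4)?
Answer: √(29 + 2*√4479) ≈ 12.761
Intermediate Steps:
G = 3 (G = 3*1 = 3)
f = -7 + 2*√4479 (f = -7 + √(23805 - 5889) = -7 + √17916 = -7 + 2*√4479 ≈ 126.85)
d(J) = 4*J² (d(J) = (2*J)*(2*J) = 4*J²)
√(d(G) + f) = √(4*3² + (-7 + 2*√4479)) = √(4*9 + (-7 + 2*√4479)) = √(36 + (-7 + 2*√4479)) = √(29 + 2*√4479)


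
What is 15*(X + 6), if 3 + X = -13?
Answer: -150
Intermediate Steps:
X = -16 (X = -3 - 13 = -16)
15*(X + 6) = 15*(-16 + 6) = 15*(-10) = -150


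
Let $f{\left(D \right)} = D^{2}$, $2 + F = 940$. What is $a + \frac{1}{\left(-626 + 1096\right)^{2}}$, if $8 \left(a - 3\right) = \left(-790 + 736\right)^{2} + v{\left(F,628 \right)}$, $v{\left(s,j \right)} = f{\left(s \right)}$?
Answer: $\frac{24375873201}{220900} \approx 1.1035 \cdot 10^{5}$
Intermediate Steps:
$F = 938$ ($F = -2 + 940 = 938$)
$v{\left(s,j \right)} = s^{2}$
$a = 110348$ ($a = 3 + \frac{\left(-790 + 736\right)^{2} + 938^{2}}{8} = 3 + \frac{\left(-54\right)^{2} + 879844}{8} = 3 + \frac{2916 + 879844}{8} = 3 + \frac{1}{8} \cdot 882760 = 3 + 110345 = 110348$)
$a + \frac{1}{\left(-626 + 1096\right)^{2}} = 110348 + \frac{1}{\left(-626 + 1096\right)^{2}} = 110348 + \frac{1}{470^{2}} = 110348 + \frac{1}{220900} = \frac{24375873201}{220900}$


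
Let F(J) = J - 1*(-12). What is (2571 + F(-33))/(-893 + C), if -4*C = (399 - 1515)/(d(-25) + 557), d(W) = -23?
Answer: -453900/158861 ≈ -2.8572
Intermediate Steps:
F(J) = 12 + J (F(J) = J + 12 = 12 + J)
C = 93/178 (C = -(399 - 1515)/(4*(-23 + 557)) = -(-279)/534 = -¼*(-186/89) = 93/178 ≈ 0.52247)
(2571 + F(-33))/(-893 + C) = (2571 + (12 - 33))/(-893 + 93/178) = (2571 - 21)/(-158861/178) = 2550*(-178/158861) = -453900/158861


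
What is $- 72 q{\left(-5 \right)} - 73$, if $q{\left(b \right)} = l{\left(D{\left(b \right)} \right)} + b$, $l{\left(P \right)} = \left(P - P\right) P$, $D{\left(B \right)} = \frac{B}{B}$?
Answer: $287$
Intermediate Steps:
$D{\left(B \right)} = 1$
$l{\left(P \right)} = 0$ ($l{\left(P \right)} = 0 P = 0$)
$q{\left(b \right)} = b$ ($q{\left(b \right)} = 0 + b = b$)
$- 72 q{\left(-5 \right)} - 73 = \left(-72\right) \left(-5\right) - 73 = 360 - 73 = 287$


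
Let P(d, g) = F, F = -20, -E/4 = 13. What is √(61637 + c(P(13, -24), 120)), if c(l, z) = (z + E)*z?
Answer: 13*√413 ≈ 264.19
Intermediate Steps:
E = -52 (E = -4*13 = -52)
P(d, g) = -20
c(l, z) = z*(-52 + z) (c(l, z) = (z - 52)*z = (-52 + z)*z = z*(-52 + z))
√(61637 + c(P(13, -24), 120)) = √(61637 + 120*(-52 + 120)) = √(61637 + 120*68) = √(61637 + 8160) = √69797 = 13*√413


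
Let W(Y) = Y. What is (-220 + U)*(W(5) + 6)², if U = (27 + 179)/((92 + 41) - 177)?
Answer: -54373/2 ≈ -27187.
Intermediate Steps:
U = -103/22 (U = 206/(133 - 177) = 206/(-44) = 206*(-1/44) = -103/22 ≈ -4.6818)
(-220 + U)*(W(5) + 6)² = (-220 - 103/22)*(5 + 6)² = -4943/22*11² = -4943/22*121 = -54373/2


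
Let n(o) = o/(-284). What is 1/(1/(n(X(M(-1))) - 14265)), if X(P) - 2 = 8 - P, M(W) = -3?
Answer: -4051273/284 ≈ -14265.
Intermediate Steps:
X(P) = 10 - P (X(P) = 2 + (8 - P) = 10 - P)
n(o) = -o/284 (n(o) = o*(-1/284) = -o/284)
1/(1/(n(X(M(-1))) - 14265)) = 1/(1/(-(10 - 1*(-3))/284 - 14265)) = 1/(1/(-(10 + 3)/284 - 14265)) = 1/(1/(-1/284*13 - 14265)) = 1/(1/(-13/284 - 14265)) = 1/(1/(-4051273/284)) = 1/(-284/4051273) = -4051273/284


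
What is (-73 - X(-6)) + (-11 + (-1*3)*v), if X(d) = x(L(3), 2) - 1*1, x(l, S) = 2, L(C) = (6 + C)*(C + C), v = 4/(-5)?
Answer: -413/5 ≈ -82.600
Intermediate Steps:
v = -⅘ (v = 4*(-⅕) = -⅘ ≈ -0.80000)
L(C) = 2*C*(6 + C) (L(C) = (6 + C)*(2*C) = 2*C*(6 + C))
X(d) = 1 (X(d) = 2 - 1*1 = 2 - 1 = 1)
(-73 - X(-6)) + (-11 + (-1*3)*v) = (-73 - 1*1) + (-11 - 1*3*(-⅘)) = (-73 - 1) + (-11 - 3*(-⅘)) = -74 + (-11 + 12/5) = -74 - 43/5 = -413/5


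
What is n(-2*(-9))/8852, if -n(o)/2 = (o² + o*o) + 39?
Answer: -687/4426 ≈ -0.15522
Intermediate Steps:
n(o) = -78 - 4*o² (n(o) = -2*((o² + o*o) + 39) = -2*((o² + o²) + 39) = -2*(2*o² + 39) = -2*(39 + 2*o²) = -78 - 4*o²)
n(-2*(-9))/8852 = (-78 - 4*(-2*(-9))²)/8852 = (-78 - 4*18²)*(1/8852) = (-78 - 4*324)*(1/8852) = (-78 - 1296)*(1/8852) = -1374*1/8852 = -687/4426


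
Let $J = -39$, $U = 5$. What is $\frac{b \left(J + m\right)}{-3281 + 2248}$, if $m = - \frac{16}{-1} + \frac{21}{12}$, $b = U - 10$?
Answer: $- \frac{425}{4132} \approx -0.10286$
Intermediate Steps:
$b = -5$ ($b = 5 - 10 = -5$)
$m = \frac{71}{4}$ ($m = \left(-16\right) \left(-1\right) + 21 \cdot \frac{1}{12} = 16 + \frac{7}{4} = \frac{71}{4} \approx 17.75$)
$\frac{b \left(J + m\right)}{-3281 + 2248} = \frac{\left(-5\right) \left(-39 + \frac{71}{4}\right)}{-3281 + 2248} = \frac{\left(-5\right) \left(- \frac{85}{4}\right)}{-1033} = \frac{425}{4} \left(- \frac{1}{1033}\right) = - \frac{425}{4132}$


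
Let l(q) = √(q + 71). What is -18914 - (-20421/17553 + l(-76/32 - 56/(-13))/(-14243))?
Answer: -110659007/5851 + √197210/740636 ≈ -18913.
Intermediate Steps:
l(q) = √(71 + q)
-18914 - (-20421/17553 + l(-76/32 - 56/(-13))/(-14243)) = -18914 - (-20421/17553 + √(71 + (-76/32 - 56/(-13)))/(-14243)) = -18914 - (-20421*1/17553 + √(71 + (-76*1/32 - 56*(-1/13)))*(-1/14243)) = -18914 - (-6807/5851 + √(71 + (-19/8 + 56/13))*(-1/14243)) = -18914 - (-6807/5851 + √(71 + 201/104)*(-1/14243)) = -18914 - (-6807/5851 + √(7585/104)*(-1/14243)) = -18914 - (-6807/5851 + (√197210/52)*(-1/14243)) = -18914 - (-6807/5851 - √197210/740636) = -18914 + (6807/5851 + √197210/740636) = -110659007/5851 + √197210/740636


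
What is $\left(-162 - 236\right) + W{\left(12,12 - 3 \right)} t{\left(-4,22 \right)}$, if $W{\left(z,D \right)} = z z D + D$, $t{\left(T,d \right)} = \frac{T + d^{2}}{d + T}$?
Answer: $34402$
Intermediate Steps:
$t{\left(T,d \right)} = \frac{T + d^{2}}{T + d}$
$W{\left(z,D \right)} = D + D z^{2}$ ($W{\left(z,D \right)} = z^{2} D + D = D z^{2} + D = D + D z^{2}$)
$\left(-162 - 236\right) + W{\left(12,12 - 3 \right)} t{\left(-4,22 \right)} = \left(-162 - 236\right) + \left(12 - 3\right) \left(1 + 12^{2}\right) \frac{-4 + 22^{2}}{-4 + 22} = \left(-162 - 236\right) + \left(12 - 3\right) \left(1 + 144\right) \frac{-4 + 484}{18} = -398 + 9 \cdot 145 \cdot \frac{1}{18} \cdot 480 = -398 + 1305 \cdot \frac{80}{3} = -398 + 34800 = 34402$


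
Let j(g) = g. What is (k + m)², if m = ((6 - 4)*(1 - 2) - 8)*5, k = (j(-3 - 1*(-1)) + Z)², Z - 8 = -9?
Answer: 1681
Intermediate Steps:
Z = -1 (Z = 8 - 9 = -1)
k = 9 (k = ((-3 - 1*(-1)) - 1)² = ((-3 + 1) - 1)² = (-2 - 1)² = (-3)² = 9)
m = -50 (m = (2*(-1) - 8)*5 = (-2 - 8)*5 = -10*5 = -50)
(k + m)² = (9 - 50)² = (-41)² = 1681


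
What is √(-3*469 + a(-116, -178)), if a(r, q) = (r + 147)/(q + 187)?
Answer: 2*I*√3158/3 ≈ 37.464*I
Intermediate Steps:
a(r, q) = (147 + r)/(187 + q)
√(-3*469 + a(-116, -178)) = √(-3*469 + (147 - 116)/(187 - 178)) = √(-1407 + 31/9) = √(-12632/9) = 2*I*√3158/3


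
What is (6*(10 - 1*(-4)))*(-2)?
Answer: -168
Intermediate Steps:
(6*(10 - 1*(-4)))*(-2) = (6*(10 + 4))*(-2) = (6*14)*(-2) = 84*(-2) = -168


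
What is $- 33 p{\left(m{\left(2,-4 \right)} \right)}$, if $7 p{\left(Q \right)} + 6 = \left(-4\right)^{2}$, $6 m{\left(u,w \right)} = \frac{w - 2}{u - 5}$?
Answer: $- \frac{330}{7} \approx -47.143$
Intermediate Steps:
$m{\left(u,w \right)} = \frac{-2 + w}{6 \left(-5 + u\right)}$ ($m{\left(u,w \right)} = \frac{\left(w - 2\right) \frac{1}{u - 5}}{6} = \frac{\left(-2 + w\right) \frac{1}{-5 + u}}{6} = \frac{\frac{1}{-5 + u} \left(-2 + w\right)}{6} = \frac{-2 + w}{6 \left(-5 + u\right)}$)
$p{\left(Q \right)} = \frac{10}{7}$ ($p{\left(Q \right)} = - \frac{6}{7} + \frac{\left(-4\right)^{2}}{7} = - \frac{6}{7} + \frac{1}{7} \cdot 16 = - \frac{6}{7} + \frac{16}{7} = \frac{10}{7}$)
$- 33 p{\left(m{\left(2,-4 \right)} \right)} = \left(-33\right) \frac{10}{7} = - \frac{330}{7}$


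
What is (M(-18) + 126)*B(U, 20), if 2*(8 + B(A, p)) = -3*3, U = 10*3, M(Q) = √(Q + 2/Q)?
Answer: -1575 - 25*I*√163/6 ≈ -1575.0 - 53.196*I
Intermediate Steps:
U = 30
B(A, p) = -25/2 (B(A, p) = -8 + (-3*3)/2 = -8 + (½)*(-9) = -8 - 9/2 = -25/2)
(M(-18) + 126)*B(U, 20) = (√(-18 + 2/(-18)) + 126)*(-25/2) = (√(-18 + 2*(-1/18)) + 126)*(-25/2) = (√(-18 - ⅑) + 126)*(-25/2) = (√(-163/9) + 126)*(-25/2) = (I*√163/3 + 126)*(-25/2) = (126 + I*√163/3)*(-25/2) = -1575 - 25*I*√163/6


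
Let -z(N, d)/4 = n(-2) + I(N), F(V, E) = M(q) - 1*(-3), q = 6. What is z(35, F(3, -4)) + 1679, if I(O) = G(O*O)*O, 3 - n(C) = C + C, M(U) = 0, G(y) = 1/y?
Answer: 57781/35 ≈ 1650.9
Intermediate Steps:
n(C) = 3 - 2*C (n(C) = 3 - (C + C) = 3 - 2*C)
I(O) = 1/O (I(O) = O/((O*O)) = O/(O²) = O/O² = 1/O)
F(V, E) = 3 (F(V, E) = 0 - 1*(-3) = 0 + 3 = 3)
z(N, d) = -28 - 4/N (z(N, d) = -4*((3 - 2*(-2)) + 1/N) = -4*((3 + 4) + 1/N) = -4*(7 + 1/N) = -28 - 4/N)
z(35, F(3, -4)) + 1679 = (-28 - 4/35) + 1679 = -984/35 + 1679 = 57781/35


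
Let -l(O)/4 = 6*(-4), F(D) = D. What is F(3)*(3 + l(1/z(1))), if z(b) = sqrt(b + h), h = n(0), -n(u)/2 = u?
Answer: 297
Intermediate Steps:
n(u) = -2*u
h = 0 (h = -2*0 = 0)
z(b) = sqrt(b) (z(b) = sqrt(b + 0) = sqrt(b))
l(O) = 96 (l(O) = -24*(-4) = -4*(-24) = 96)
F(3)*(3 + l(1/z(1))) = 3*(3 + 96) = 3*99 = 297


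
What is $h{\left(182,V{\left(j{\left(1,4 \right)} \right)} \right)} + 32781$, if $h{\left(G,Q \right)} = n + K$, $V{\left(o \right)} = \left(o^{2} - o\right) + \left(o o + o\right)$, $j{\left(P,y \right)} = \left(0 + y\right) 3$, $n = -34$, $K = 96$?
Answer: $32843$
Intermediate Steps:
$j{\left(P,y \right)} = 3 y$ ($j{\left(P,y \right)} = y 3 = 3 y$)
$V{\left(o \right)} = 2 o^{2}$ ($V{\left(o \right)} = \left(o^{2} - o\right) + \left(o^{2} + o\right) = \left(o^{2} - o\right) + \left(o + o^{2}\right) = 2 o^{2}$)
$h{\left(G,Q \right)} = 62$ ($h{\left(G,Q \right)} = -34 + 96 = 62$)
$h{\left(182,V{\left(j{\left(1,4 \right)} \right)} \right)} + 32781 = 62 + 32781 = 32843$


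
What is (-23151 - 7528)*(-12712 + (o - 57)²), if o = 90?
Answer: 356582017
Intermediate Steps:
(-23151 - 7528)*(-12712 + (o - 57)²) = (-23151 - 7528)*(-12712 + (90 - 57)²) = -30679*(-12712 + 33²) = -30679*(-12712 + 1089) = -30679*(-11623) = 356582017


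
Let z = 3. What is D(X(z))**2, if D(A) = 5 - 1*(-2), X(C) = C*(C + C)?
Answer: 49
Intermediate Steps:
X(C) = 2*C**2 (X(C) = C*(2*C) = 2*C**2)
D(A) = 7 (D(A) = 5 + 2 = 7)
D(X(z))**2 = 7**2 = 49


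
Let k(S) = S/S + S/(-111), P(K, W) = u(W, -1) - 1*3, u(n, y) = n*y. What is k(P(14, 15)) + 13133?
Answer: 485964/37 ≈ 13134.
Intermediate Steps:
P(K, W) = -3 - W (P(K, W) = W*(-1) - 1*3 = -W - 3 = -3 - W)
k(S) = 1 - S/111 (k(S) = 1 + S*(-1/111) = 1 - S/111)
k(P(14, 15)) + 13133 = (1 - (-3 - 1*15)/111) + 13133 = (1 - (-3 - 15)/111) + 13133 = (1 - 1/111*(-18)) + 13133 = (1 + 6/37) + 13133 = 43/37 + 13133 = 485964/37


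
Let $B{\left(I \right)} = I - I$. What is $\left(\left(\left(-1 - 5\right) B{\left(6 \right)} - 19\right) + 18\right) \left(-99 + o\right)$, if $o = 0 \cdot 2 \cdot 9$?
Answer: $99$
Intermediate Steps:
$B{\left(I \right)} = 0$
$o = 0$ ($o = 0 \cdot 9 = 0$)
$\left(\left(\left(-1 - 5\right) B{\left(6 \right)} - 19\right) + 18\right) \left(-99 + o\right) = \left(\left(\left(-1 - 5\right) 0 - 19\right) + 18\right) \left(-99 + 0\right) = \left(\left(\left(-6\right) 0 - 19\right) + 18\right) \left(-99\right) = \left(\left(0 - 19\right) + 18\right) \left(-99\right) = \left(-19 + 18\right) \left(-99\right) = \left(-1\right) \left(-99\right) = 99$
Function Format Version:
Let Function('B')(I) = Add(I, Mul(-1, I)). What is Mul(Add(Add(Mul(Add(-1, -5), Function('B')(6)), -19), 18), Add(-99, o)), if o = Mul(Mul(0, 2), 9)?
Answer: 99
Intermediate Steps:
Function('B')(I) = 0
o = 0 (o = Mul(0, 9) = 0)
Mul(Add(Add(Mul(Add(-1, -5), Function('B')(6)), -19), 18), Add(-99, o)) = Mul(Add(Add(Mul(Add(-1, -5), 0), -19), 18), Add(-99, 0)) = Mul(Add(Add(Mul(-6, 0), -19), 18), -99) = Mul(Add(Add(0, -19), 18), -99) = Mul(Add(-19, 18), -99) = Mul(-1, -99) = 99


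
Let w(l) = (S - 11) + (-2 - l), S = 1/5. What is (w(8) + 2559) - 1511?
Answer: 5136/5 ≈ 1027.2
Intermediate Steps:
S = ⅕ ≈ 0.20000
w(l) = -64/5 - l (w(l) = (⅕ - 11) + (-2 - l) = -54/5 + (-2 - l) = -64/5 - l)
(w(8) + 2559) - 1511 = ((-64/5 - 1*8) + 2559) - 1511 = ((-64/5 - 8) + 2559) - 1511 = (-104/5 + 2559) - 1511 = 12691/5 - 1511 = 5136/5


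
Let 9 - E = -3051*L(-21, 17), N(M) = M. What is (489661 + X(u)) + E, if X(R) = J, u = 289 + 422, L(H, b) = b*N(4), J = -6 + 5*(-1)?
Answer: 697127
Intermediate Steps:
J = -11 (J = -6 - 5 = -11)
L(H, b) = 4*b (L(H, b) = b*4 = 4*b)
u = 711
E = 207477 (E = 9 - (-3051)*4*17 = 9 - (-3051)*68 = 9 - 1*(-207468) = 9 + 207468 = 207477)
X(R) = -11
(489661 + X(u)) + E = (489661 - 11) + 207477 = 489650 + 207477 = 697127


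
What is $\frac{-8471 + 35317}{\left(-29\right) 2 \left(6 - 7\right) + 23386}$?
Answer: $\frac{13423}{11722} \approx 1.1451$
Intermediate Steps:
$\frac{-8471 + 35317}{\left(-29\right) 2 \left(6 - 7\right) + 23386} = \frac{26846}{\left(-58\right) \left(-1\right) + 23386} = \frac{26846}{58 + 23386} = \frac{26846}{23444} = 26846 \cdot \frac{1}{23444} = \frac{13423}{11722}$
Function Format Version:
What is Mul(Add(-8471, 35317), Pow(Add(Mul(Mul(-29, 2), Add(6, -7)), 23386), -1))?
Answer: Rational(13423, 11722) ≈ 1.1451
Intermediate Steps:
Mul(Add(-8471, 35317), Pow(Add(Mul(Mul(-29, 2), Add(6, -7)), 23386), -1)) = Mul(26846, Pow(Add(Mul(-58, -1), 23386), -1)) = Mul(26846, Pow(Add(58, 23386), -1)) = Mul(26846, Pow(23444, -1)) = Mul(26846, Rational(1, 23444)) = Rational(13423, 11722)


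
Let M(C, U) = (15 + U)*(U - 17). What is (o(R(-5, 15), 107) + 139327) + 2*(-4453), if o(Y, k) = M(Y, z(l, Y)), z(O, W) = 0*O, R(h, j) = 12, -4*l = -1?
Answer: 130166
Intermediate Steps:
l = ¼ (l = -¼*(-1) = ¼ ≈ 0.25000)
z(O, W) = 0
M(C, U) = (-17 + U)*(15 + U) (M(C, U) = (15 + U)*(-17 + U) = (-17 + U)*(15 + U))
o(Y, k) = -255 (o(Y, k) = -255 + 0² - 2*0 = -255 + 0 + 0 = -255)
(o(R(-5, 15), 107) + 139327) + 2*(-4453) = (-255 + 139327) + 2*(-4453) = 139072 - 8906 = 130166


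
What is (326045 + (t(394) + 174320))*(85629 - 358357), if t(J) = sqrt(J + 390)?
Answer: -136471182104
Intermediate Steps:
t(J) = sqrt(390 + J)
(326045 + (t(394) + 174320))*(85629 - 358357) = (326045 + (sqrt(390 + 394) + 174320))*(85629 - 358357) = (326045 + (sqrt(784) + 174320))*(-272728) = (326045 + (28 + 174320))*(-272728) = (326045 + 174348)*(-272728) = 500393*(-272728) = -136471182104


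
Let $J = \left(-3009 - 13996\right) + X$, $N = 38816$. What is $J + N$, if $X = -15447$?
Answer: $6364$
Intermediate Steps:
$J = -32452$ ($J = \left(-3009 - 13996\right) - 15447 = -17005 - 15447 = -32452$)
$J + N = -32452 + 38816 = 6364$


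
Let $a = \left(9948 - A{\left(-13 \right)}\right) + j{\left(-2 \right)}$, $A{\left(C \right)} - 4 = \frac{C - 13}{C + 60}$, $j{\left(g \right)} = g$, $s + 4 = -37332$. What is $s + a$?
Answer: $- \frac{1287492}{47} \approx -27393.0$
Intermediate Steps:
$s = -37336$ ($s = -4 - 37332 = -37336$)
$A{\left(C \right)} = 4 + \frac{-13 + C}{60 + C}$ ($A{\left(C \right)} = 4 + \frac{C - 13}{C + 60} = 4 + \frac{-13 + C}{60 + C}$)
$a = \frac{467300}{47}$ ($a = \left(9948 - \frac{227 + 5 \left(-13\right)}{60 - 13}\right) - 2 = \left(9948 - \frac{227 - 65}{47}\right) - 2 = \left(9948 - \frac{1}{47} \cdot 162\right) - 2 = \left(9948 - \frac{162}{47}\right) - 2 = \frac{467394}{47} - 2 = \frac{467300}{47} \approx 9942.5$)
$s + a = -37336 + \frac{467300}{47} = - \frac{1287492}{47}$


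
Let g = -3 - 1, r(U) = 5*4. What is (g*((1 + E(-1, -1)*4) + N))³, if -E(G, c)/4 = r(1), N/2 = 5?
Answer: 1888232256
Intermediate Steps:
r(U) = 20
N = 10 (N = 2*5 = 10)
E(G, c) = -80 (E(G, c) = -4*20 = -80)
g = -4
(g*((1 + E(-1, -1)*4) + N))³ = (-4*((1 - 80*4) + 10))³ = (-4*((1 - 320) + 10))³ = (-4*(-319 + 10))³ = (-4*(-309))³ = 1236³ = 1888232256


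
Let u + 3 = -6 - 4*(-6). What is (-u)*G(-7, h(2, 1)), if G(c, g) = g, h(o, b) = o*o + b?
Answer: -75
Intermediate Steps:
h(o, b) = b + o² (h(o, b) = o² + b = b + o²)
u = 15 (u = -3 + (-6 - 4*(-6)) = -3 + (-6 + 24) = -3 + 18 = 15)
(-u)*G(-7, h(2, 1)) = (-1*15)*(1 + 2²) = -15*(1 + 4) = -15*5 = -75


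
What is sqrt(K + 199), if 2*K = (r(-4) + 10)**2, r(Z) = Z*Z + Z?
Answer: 21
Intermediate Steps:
r(Z) = Z + Z**2 (r(Z) = Z**2 + Z = Z + Z**2)
K = 242 (K = (-4*(1 - 4) + 10)**2/2 = (-4*(-3) + 10)**2/2 = (12 + 10)**2/2 = (1/2)*22**2 = (1/2)*484 = 242)
sqrt(K + 199) = sqrt(242 + 199) = sqrt(441) = 21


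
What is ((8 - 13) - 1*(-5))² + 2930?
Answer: 2930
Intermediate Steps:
((8 - 13) - 1*(-5))² + 2930 = (-5 + 5)² + 2930 = 0² + 2930 = 0 + 2930 = 2930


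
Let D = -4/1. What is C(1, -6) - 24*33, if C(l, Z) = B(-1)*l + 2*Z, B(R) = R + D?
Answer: -809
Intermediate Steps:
D = -4 (D = -4*1 = -4)
B(R) = -4 + R (B(R) = R - 4 = -4 + R)
C(l, Z) = -5*l + 2*Z (C(l, Z) = (-4 - 1)*l + 2*Z = -5*l + 2*Z)
C(1, -6) - 24*33 = (-5*1 + 2*(-6)) - 24*33 = (-5 - 12) - 792 = -17 - 792 = -809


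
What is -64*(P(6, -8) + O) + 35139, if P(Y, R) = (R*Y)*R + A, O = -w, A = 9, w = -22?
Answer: 8579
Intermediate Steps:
O = 22 (O = -1*(-22) = 22)
P(Y, R) = 9 + Y*R**2 (P(Y, R) = (R*Y)*R + 9 = Y*R**2 + 9 = 9 + Y*R**2)
-64*(P(6, -8) + O) + 35139 = -64*((9 + 6*(-8)**2) + 22) + 35139 = -64*((9 + 6*64) + 22) + 35139 = -64*((9 + 384) + 22) + 35139 = -64*(393 + 22) + 35139 = -64*415 + 35139 = -26560 + 35139 = 8579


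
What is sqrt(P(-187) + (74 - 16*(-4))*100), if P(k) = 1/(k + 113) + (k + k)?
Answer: sqrt(73520702)/74 ≈ 115.87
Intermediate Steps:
P(k) = 1/(113 + k) + 2*k
sqrt(P(-187) + (74 - 16*(-4))*100) = sqrt((1 + 2*(-187)**2 + 226*(-187))/(113 - 187) + (74 - 16*(-4))*100) = sqrt((1 + 2*34969 - 42262)/(-74) + (74 + 64)*100) = sqrt(-(1 + 69938 - 42262)/74 + 138*100) = sqrt(-1/74*27677 + 13800) = sqrt(-27677/74 + 13800) = sqrt(993523/74) = sqrt(73520702)/74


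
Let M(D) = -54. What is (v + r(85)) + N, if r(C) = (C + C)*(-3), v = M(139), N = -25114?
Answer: -25678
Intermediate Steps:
v = -54
r(C) = -6*C (r(C) = (2*C)*(-3) = -6*C)
(v + r(85)) + N = (-54 - 6*85) - 25114 = (-54 - 510) - 25114 = -564 - 25114 = -25678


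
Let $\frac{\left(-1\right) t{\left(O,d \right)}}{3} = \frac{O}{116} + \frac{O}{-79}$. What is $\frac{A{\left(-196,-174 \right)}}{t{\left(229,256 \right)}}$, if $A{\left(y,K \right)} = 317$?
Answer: $\frac{2904988}{25419} \approx 114.28$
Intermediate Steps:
$t{\left(O,d \right)} = \frac{111 O}{9164}$ ($t{\left(O,d \right)} = - 3 \left(\frac{O}{116} + \frac{O}{-79}\right) = - 3 \left(O \frac{1}{116} + O \left(- \frac{1}{79}\right)\right) = - 3 \left(\frac{O}{116} - \frac{O}{79}\right) = - 3 \left(- \frac{37 O}{9164}\right) = \frac{111 O}{9164}$)
$\frac{A{\left(-196,-174 \right)}}{t{\left(229,256 \right)}} = \frac{317}{\frac{111}{9164} \cdot 229} = \frac{317}{\frac{25419}{9164}} = 317 \cdot \frac{9164}{25419} = \frac{2904988}{25419}$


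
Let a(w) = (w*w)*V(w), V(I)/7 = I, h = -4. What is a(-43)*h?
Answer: 2226196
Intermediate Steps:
V(I) = 7*I
a(w) = 7*w³ (a(w) = (w*w)*(7*w) = w²*(7*w) = 7*w³)
a(-43)*h = (7*(-43)³)*(-4) = (7*(-79507))*(-4) = -556549*(-4) = 2226196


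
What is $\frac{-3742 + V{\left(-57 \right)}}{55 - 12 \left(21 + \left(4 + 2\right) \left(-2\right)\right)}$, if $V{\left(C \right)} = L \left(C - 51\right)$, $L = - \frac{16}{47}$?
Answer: $\frac{174146}{2491} \approx 69.91$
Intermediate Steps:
$L = - \frac{16}{47}$ ($L = \left(-16\right) \frac{1}{47} = - \frac{16}{47} \approx -0.34043$)
$V{\left(C \right)} = \frac{816}{47} - \frac{16 C}{47}$ ($V{\left(C \right)} = - \frac{16 \left(C - 51\right)}{47} = - \frac{16 \left(-51 + C\right)}{47} = \frac{816}{47} - \frac{16 C}{47}$)
$\frac{-3742 + V{\left(-57 \right)}}{55 - 12 \left(21 + \left(4 + 2\right) \left(-2\right)\right)} = \frac{-3742 + \left(\frac{816}{47} - - \frac{912}{47}\right)}{55 - 12 \left(21 + \left(4 + 2\right) \left(-2\right)\right)} = \frac{-3742 + \left(\frac{816}{47} + \frac{912}{47}\right)}{55 - 12 \left(21 + 6 \left(-2\right)\right)} = \frac{-3742 + \frac{1728}{47}}{55 - 12 \left(21 - 12\right)} = - \frac{174146}{47 \left(55 - 108\right)} = - \frac{174146}{47 \left(-53\right)} = \left(- \frac{174146}{47}\right) \left(- \frac{1}{53}\right) = \frac{174146}{2491}$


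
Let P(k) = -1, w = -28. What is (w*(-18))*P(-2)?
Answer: -504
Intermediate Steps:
(w*(-18))*P(-2) = -28*(-18)*(-1) = 504*(-1) = -504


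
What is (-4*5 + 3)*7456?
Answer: -126752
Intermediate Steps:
(-4*5 + 3)*7456 = (-20 + 3)*7456 = -17*7456 = -126752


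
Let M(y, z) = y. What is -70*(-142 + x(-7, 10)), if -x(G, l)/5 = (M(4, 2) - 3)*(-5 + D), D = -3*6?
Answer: 1890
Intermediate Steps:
D = -18
x(G, l) = 115 (x(G, l) = -5*(4 - 3)*(-5 - 18) = -5*(-23) = 115)
-70*(-142 + x(-7, 10)) = -70*(-142 + 115) = -70*(-27) = 1890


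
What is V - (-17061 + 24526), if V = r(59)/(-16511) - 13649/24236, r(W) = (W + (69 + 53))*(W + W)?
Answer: -2987941840267/400160596 ≈ -7466.9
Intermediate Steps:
r(W) = 2*W*(122 + W) (r(W) = (W + 122)*(2*W) = (122 + W)*(2*W) = 2*W*(122 + W))
V = -742991127/400160596 (V = (2*59*(122 + 59))/(-16511) - 13649/24236 = (2*59*181)*(-1/16511) - 13649*1/24236 = 21358*(-1/16511) - 13649/24236 = -21358/16511 - 13649/24236 = -742991127/400160596 ≈ -1.8567)
V - (-17061 + 24526) = -742991127/400160596 - (-17061 + 24526) = -742991127/400160596 - 1*7465 = -742991127/400160596 - 7465 = -2987941840267/400160596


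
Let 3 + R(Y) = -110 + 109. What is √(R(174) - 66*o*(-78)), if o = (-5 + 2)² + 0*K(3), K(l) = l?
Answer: 2*√11582 ≈ 215.24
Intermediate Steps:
R(Y) = -4 (R(Y) = -3 + (-110 + 109) = -3 - 1 = -4)
o = 9 (o = (-5 + 2)² + 0*3 = (-3)² + 0 = 9 + 0 = 9)
√(R(174) - 66*o*(-78)) = √(-4 - 66*9*(-78)) = √(-4 - 594*(-78)) = √(-4 + 46332) = √46328 = 2*√11582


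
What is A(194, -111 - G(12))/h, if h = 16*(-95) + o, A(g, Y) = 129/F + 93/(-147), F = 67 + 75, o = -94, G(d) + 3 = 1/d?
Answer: -1919/11230212 ≈ -0.00017088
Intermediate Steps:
G(d) = -3 + 1/d
F = 142
A(g, Y) = 1919/6958 (A(g, Y) = 129/142 + 93/(-147) = 129*(1/142) + 93*(-1/147) = 129/142 - 31/49 = 1919/6958)
h = -1614 (h = 16*(-95) - 94 = -1520 - 94 = -1614)
A(194, -111 - G(12))/h = (1919/6958)/(-1614) = (1919/6958)*(-1/1614) = -1919/11230212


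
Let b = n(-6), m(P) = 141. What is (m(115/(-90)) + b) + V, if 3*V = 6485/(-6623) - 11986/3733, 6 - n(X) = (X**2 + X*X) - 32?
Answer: 7832702756/74170977 ≈ 105.60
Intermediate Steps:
n(X) = 38 - 2*X**2 (n(X) = 6 - ((X**2 + X*X) - 32) = 6 - ((X**2 + X**2) - 32) = 6 - (2*X**2 - 32) = 6 - (-32 + 2*X**2) = 6 + (32 - 2*X**2) = 38 - 2*X**2)
b = -34 (b = 38 - 2*(-6)**2 = 38 - 2*36 = 38 - 72 = -34)
V = -103591783/74170977 (V = (6485/(-6623) - 11986/3733)/3 = (6485*(-1/6623) - 11986*1/3733)/3 = (-6485/6623 - 11986/3733)/3 = (1/3)*(-103591783/24723659) = -103591783/74170977 ≈ -1.3967)
(m(115/(-90)) + b) + V = (141 - 34) - 103591783/74170977 = 107 - 103591783/74170977 = 7832702756/74170977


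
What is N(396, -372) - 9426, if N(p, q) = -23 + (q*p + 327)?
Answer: -156434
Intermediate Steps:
N(p, q) = 304 + p*q (N(p, q) = -23 + (p*q + 327) = -23 + (327 + p*q) = 304 + p*q)
N(396, -372) - 9426 = (304 + 396*(-372)) - 9426 = (304 - 147312) - 9426 = -147008 - 9426 = -156434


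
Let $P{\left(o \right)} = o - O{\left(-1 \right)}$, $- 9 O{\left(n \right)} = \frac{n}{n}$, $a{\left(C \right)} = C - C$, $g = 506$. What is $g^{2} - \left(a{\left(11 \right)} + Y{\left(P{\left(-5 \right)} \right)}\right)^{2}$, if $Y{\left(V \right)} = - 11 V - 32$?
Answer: $\frac{20700500}{81} \approx 2.5556 \cdot 10^{5}$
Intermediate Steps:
$a{\left(C \right)} = 0$
$O{\left(n \right)} = - \frac{1}{9}$ ($O{\left(n \right)} = - \frac{n \frac{1}{n}}{9} = \left(- \frac{1}{9}\right) 1 = - \frac{1}{9}$)
$P{\left(o \right)} = \frac{1}{9} + o$ ($P{\left(o \right)} = o - - \frac{1}{9} = o + \frac{1}{9} = \frac{1}{9} + o$)
$Y{\left(V \right)} = -32 - 11 V$
$g^{2} - \left(a{\left(11 \right)} + Y{\left(P{\left(-5 \right)} \right)}\right)^{2} = 506^{2} - \left(0 - \left(32 + 11 \left(\frac{1}{9} - 5\right)\right)\right)^{2} = 256036 - \left(0 - - \frac{196}{9}\right)^{2} = 256036 - \left(0 + \left(-32 + \frac{484}{9}\right)\right)^{2} = 256036 - \left(0 + \frac{196}{9}\right)^{2} = 256036 - \left(\frac{196}{9}\right)^{2} = 256036 - \frac{38416}{81} = \frac{20700500}{81}$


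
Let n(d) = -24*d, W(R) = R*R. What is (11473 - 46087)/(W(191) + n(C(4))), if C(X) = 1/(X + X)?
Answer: -17307/18239 ≈ -0.94890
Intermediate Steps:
W(R) = R²
C(X) = 1/(2*X)
(11473 - 46087)/(W(191) + n(C(4))) = (11473 - 46087)/(191² - 12/4) = -34614/(36481 - 12/4) = -34614/(36481 - 24*⅛) = -34614/(36481 - 3) = -34614/36478 = -34614*1/36478 = -17307/18239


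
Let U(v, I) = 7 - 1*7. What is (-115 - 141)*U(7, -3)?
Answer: 0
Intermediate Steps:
U(v, I) = 0 (U(v, I) = 7 - 7 = 0)
(-115 - 141)*U(7, -3) = (-115 - 141)*0 = -256*0 = 0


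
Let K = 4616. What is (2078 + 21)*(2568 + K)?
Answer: 15079216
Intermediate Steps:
(2078 + 21)*(2568 + K) = (2078 + 21)*(2568 + 4616) = 2099*7184 = 15079216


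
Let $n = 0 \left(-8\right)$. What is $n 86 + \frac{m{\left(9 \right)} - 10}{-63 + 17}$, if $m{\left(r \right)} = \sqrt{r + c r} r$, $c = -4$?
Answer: $\frac{5}{23} - \frac{27 i \sqrt{3}}{46} \approx 0.21739 - 1.0166 i$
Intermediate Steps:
$n = 0$
$m{\left(r \right)} = r \sqrt{3} \sqrt{- r}$ ($m{\left(r \right)} = \sqrt{r - 4 r} r = \sqrt{- 3 r} r = \sqrt{3} \sqrt{- r} r = r \sqrt{3} \sqrt{- r}$)
$n 86 + \frac{m{\left(9 \right)} - 10}{-63 + 17} = 0 \cdot 86 + \frac{- \sqrt{3} \left(\left(-1\right) 9\right)^{\frac{3}{2}} - 10}{-63 + 17} = 0 + \frac{- \sqrt{3} \left(-9\right)^{\frac{3}{2}} - 10}{-46} = 0 + \left(- \sqrt{3} \left(- 27 i\right) - 10\right) \left(- \frac{1}{46}\right) = 0 + \left(27 i \sqrt{3} - 10\right) \left(- \frac{1}{46}\right) = 0 + \left(-10 + 27 i \sqrt{3}\right) \left(- \frac{1}{46}\right) = 0 + \left(\frac{5}{23} - \frac{27 i \sqrt{3}}{46}\right) = \frac{5}{23} - \frac{27 i \sqrt{3}}{46}$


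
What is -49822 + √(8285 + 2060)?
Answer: -49822 + √10345 ≈ -49720.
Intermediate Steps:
-49822 + √(8285 + 2060) = -49822 + √10345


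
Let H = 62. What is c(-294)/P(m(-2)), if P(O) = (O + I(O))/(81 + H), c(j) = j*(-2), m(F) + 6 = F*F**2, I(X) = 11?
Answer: -28028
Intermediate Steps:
m(F) = -6 + F**3 (m(F) = -6 + F*F**2 = -6 + F**3)
c(j) = -2*j
P(O) = 1/13 + O/143 (P(O) = (O + 11)/(81 + 62) = (11 + O)/143 = (11 + O)*(1/143) = 1/13 + O/143)
c(-294)/P(m(-2)) = (-2*(-294))/(1/13 + (-6 + (-2)**3)/143) = 588/(1/13 + (-6 - 8)/143) = 588/(1/13 + (1/143)*(-14)) = 588/(1/13 - 14/143) = 588/(-3/143) = 588*(-143/3) = -28028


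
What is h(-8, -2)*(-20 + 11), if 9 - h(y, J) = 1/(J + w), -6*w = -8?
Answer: -189/2 ≈ -94.500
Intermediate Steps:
w = 4/3 (w = -1/6*(-8) = 4/3 ≈ 1.3333)
h(y, J) = 9 - 1/(4/3 + J) (h(y, J) = 9 - 1/(J + 4/3) = 9 - 1/(4/3 + J))
h(-8, -2)*(-20 + 11) = (3*(11 + 9*(-2))/(4 + 3*(-2)))*(-20 + 11) = (3*(11 - 18)/(4 - 6))*(-9) = (3*(-7)/(-2))*(-9) = (3*(-1/2)*(-7))*(-9) = (21/2)*(-9) = -189/2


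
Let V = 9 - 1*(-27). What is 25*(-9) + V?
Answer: -189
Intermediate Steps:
V = 36 (V = 9 + 27 = 36)
25*(-9) + V = 25*(-9) + 36 = -225 + 36 = -189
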